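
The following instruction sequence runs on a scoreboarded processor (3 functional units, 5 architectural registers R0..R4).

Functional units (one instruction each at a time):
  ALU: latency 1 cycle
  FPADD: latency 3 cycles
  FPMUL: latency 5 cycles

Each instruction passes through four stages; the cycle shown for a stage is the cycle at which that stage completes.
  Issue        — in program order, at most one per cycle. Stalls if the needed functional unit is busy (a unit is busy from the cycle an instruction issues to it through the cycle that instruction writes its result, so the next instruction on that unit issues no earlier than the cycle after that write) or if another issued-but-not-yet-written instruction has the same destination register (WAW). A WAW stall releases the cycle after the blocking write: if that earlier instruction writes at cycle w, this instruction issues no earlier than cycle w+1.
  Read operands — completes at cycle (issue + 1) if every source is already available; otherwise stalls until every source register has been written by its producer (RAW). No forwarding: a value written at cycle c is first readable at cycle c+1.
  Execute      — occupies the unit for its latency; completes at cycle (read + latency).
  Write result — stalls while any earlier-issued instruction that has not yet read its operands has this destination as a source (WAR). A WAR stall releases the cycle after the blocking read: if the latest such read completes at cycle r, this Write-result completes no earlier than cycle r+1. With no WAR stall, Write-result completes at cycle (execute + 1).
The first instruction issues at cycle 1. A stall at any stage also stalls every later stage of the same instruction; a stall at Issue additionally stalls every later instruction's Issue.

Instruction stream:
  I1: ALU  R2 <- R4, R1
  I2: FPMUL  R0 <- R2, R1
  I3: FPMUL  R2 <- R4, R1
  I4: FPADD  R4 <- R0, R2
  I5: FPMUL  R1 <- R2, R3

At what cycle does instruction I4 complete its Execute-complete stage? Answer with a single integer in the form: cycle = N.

[I1] 1/2/3/4
[I2] 2/5/10/11  (RAW R2: wait I1 write@4)
[I3] 12/13/18/19  (struct: FPMUL busy until I2 writes@11)
[I4] 13/20/23/24  (RAW R2: wait I3 write@19)
[I5] 20/21/26/27  (struct: FPMUL busy until I3 writes@19)

cycle = 23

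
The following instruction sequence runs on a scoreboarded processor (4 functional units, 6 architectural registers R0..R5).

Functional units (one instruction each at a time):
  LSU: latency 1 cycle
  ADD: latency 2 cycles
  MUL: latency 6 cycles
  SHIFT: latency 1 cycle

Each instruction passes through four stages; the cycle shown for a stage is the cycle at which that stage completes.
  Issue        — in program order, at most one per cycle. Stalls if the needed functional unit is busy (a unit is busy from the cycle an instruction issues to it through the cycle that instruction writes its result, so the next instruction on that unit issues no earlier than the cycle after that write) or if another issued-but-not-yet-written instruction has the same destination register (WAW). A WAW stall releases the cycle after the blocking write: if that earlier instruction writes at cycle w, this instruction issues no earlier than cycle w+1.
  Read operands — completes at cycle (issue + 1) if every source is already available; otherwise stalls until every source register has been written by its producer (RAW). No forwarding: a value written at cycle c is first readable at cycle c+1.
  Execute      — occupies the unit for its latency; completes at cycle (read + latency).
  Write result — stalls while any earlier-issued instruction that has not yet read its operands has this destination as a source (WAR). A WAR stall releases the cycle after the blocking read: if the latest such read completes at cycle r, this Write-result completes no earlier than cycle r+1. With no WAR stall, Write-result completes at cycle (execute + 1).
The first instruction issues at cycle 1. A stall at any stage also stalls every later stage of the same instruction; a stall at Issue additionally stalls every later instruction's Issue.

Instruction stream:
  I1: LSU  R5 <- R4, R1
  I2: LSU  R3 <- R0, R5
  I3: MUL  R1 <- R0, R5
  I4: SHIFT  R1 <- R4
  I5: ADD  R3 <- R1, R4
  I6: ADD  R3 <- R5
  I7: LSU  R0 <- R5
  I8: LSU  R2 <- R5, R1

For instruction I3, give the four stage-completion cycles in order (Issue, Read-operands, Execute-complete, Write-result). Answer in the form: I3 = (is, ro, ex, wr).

I3 = (6, 7, 13, 14)

I1: IS=1 RO=2 EX=3 WR=4
I2: IS=5 RO=6 EX=7 WR=8  [struct: LSU busy until I1 writes@4]
I3: IS=6 RO=7 EX=13 WR=14
I4: IS=15 RO=16 EX=17 WR=18  [WAW R1: wait I3 write@14]
I5: IS=16 RO=19 EX=21 WR=22  [RAW R1: wait I4 write@18]
I6: IS=23 RO=24 EX=26 WR=27  [struct: ADD busy until I5 writes@22]
I7: IS=24 RO=25 EX=26 WR=27
I8: IS=28 RO=29 EX=30 WR=31  [struct: LSU busy until I7 writes@27]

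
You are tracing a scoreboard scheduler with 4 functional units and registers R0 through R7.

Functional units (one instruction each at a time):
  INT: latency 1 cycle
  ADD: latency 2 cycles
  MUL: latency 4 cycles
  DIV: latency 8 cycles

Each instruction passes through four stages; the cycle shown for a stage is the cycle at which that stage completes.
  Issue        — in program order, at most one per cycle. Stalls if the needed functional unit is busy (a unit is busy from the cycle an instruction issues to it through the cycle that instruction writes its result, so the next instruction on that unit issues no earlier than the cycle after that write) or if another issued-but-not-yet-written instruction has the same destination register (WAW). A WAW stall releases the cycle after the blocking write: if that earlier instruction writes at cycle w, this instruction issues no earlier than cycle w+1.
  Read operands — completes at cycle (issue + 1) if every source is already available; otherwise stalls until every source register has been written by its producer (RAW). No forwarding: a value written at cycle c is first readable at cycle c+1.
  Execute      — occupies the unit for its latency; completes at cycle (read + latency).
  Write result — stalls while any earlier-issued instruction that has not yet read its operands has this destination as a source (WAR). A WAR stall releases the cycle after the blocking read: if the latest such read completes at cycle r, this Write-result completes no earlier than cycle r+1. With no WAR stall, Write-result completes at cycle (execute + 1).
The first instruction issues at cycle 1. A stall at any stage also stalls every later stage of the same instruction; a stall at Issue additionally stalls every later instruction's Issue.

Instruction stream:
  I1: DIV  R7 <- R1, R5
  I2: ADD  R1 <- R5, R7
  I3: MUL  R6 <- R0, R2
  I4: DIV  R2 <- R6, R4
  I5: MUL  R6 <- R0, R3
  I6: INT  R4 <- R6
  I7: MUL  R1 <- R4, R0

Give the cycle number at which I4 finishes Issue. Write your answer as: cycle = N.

cycle = 12

c1: I1 dispatched to DIV
c2: I1 operands ready · I2 dispatched to ADD
c3: I3 dispatched to MUL
c4: I3 operands ready
c8: I3 complete
c9: R6←I3
c10: I1 complete
c11: R7←I1
c12: I2 operands ready · I4 dispatched to DIV
c13: I4 operands ready · I5 dispatched to MUL
c14: I2 complete · I5 operands ready · I6 dispatched to INT
c15: R1←I2
c18: I5 complete
c19: R6←I5
c20: I6 operands ready · I7 dispatched to MUL
c21: I4 complete · I6 complete
c22: R2←I4 · R4←I6
c23: I7 operands ready
c27: I7 complete
c28: R1←I7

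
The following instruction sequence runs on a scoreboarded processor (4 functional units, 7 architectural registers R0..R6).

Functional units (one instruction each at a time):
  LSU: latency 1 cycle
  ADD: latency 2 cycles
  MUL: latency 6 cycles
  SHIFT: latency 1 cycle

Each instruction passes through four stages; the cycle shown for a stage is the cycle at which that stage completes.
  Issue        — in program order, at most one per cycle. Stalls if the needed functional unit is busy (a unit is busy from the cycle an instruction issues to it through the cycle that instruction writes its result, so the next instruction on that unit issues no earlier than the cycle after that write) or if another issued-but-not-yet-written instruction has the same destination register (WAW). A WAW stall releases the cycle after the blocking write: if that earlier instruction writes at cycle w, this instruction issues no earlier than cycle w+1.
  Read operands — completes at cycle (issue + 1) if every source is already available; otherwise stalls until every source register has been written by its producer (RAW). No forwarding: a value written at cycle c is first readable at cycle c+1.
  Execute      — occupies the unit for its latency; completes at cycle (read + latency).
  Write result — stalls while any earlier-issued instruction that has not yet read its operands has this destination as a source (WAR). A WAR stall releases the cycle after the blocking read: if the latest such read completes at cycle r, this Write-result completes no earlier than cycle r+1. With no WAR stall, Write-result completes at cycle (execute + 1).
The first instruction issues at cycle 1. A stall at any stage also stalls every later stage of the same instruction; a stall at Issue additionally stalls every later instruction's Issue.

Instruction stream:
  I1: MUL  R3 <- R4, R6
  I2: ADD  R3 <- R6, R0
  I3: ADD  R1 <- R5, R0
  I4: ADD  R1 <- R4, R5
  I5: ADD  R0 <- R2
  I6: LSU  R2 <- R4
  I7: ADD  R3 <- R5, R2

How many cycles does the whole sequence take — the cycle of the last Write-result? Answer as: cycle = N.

cycle = 34

I1  is:1  ro:2  ex:8  wr:9
I2  is:10  ro:11  ex:13  wr:14  — WAW R3: wait I1 write@9
I3  is:15  ro:16  ex:18  wr:19  — struct: ADD busy until I2 writes@14
I4  is:20  ro:21  ex:23  wr:24  — struct: ADD busy until I3 writes@19
I5  is:25  ro:26  ex:28  wr:29  — struct: ADD busy until I4 writes@24
I6  is:26  ro:27  ex:28  wr:29
I7  is:30  ro:31  ex:33  wr:34  — struct: ADD busy until I5 writes@29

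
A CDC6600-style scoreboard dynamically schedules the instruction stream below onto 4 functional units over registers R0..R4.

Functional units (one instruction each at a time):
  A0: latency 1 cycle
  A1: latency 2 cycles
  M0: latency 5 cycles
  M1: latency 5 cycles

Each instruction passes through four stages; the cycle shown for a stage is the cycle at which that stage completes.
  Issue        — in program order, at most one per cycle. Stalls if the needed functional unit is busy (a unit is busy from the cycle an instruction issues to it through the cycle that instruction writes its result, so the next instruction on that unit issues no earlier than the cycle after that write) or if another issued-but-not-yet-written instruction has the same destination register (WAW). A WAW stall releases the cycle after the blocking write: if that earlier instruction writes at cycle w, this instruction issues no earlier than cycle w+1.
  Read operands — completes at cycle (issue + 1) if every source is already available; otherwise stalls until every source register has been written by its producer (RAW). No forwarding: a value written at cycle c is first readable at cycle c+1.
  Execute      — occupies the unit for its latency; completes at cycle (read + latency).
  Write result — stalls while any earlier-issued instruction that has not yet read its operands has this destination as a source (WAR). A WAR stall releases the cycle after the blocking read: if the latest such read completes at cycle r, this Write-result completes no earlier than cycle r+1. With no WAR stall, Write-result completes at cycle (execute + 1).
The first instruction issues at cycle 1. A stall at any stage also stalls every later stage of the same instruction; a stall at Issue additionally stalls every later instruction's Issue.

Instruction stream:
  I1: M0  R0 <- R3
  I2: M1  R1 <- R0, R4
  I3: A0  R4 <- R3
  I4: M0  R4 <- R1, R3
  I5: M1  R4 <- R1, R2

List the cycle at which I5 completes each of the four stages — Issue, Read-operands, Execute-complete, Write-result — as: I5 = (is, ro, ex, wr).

I5 = (23, 24, 29, 30)

cycle 1: issue I1 (M0)
cycle 2: I1 read-ops | issue I2 (M1)
cycle 3: issue I3 (A0)
cycle 4: I3 read-ops
cycle 5: I3 finished on A0
cycle 7: I1 finished on M0
cycle 8: I1→R0
cycle 9: I2 read-ops
cycle 10: I3→R4
cycle 11: issue I4 (M0)
cycle 14: I2 finished on M1
cycle 15: I2→R1
cycle 16: I4 read-ops
cycle 21: I4 finished on M0
cycle 22: I4→R4
cycle 23: issue I5 (M1)
cycle 24: I5 read-ops
cycle 29: I5 finished on M1
cycle 30: I5→R4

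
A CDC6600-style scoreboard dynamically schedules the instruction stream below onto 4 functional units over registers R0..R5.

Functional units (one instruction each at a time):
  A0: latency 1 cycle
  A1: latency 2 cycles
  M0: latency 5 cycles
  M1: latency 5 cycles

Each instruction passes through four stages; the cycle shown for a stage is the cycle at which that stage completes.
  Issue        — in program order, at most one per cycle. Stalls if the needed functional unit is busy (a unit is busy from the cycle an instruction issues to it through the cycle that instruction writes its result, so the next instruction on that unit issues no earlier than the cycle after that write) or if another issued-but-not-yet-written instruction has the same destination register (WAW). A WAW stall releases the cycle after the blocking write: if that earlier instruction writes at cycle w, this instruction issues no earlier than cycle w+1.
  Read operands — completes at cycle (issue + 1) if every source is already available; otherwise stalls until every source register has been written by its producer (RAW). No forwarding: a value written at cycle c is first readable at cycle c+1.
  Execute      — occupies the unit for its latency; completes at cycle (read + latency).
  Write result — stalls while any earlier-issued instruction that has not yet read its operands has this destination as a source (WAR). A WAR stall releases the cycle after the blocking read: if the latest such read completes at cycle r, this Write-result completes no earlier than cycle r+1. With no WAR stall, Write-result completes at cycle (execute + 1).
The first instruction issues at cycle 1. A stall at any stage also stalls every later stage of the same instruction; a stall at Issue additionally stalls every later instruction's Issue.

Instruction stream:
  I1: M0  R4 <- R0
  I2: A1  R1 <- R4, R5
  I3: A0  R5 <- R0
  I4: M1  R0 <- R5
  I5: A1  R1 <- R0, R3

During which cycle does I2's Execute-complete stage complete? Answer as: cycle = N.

1) issue 1, read 2, done 7, write 8
2) issue 2, read 9, done 11, write 12  <RAW R4: wait I1 write@8>
3) issue 3, read 4, done 5, write 10  <WAR R5: wait I2 read@9>
4) issue 4, read 11, done 16, write 17  <RAW R5: wait I3 write@10>
5) issue 13, read 18, done 20, write 21  <struct: A1 busy until I2 writes@12 / RAW R0: wait I4 write@17>

cycle = 11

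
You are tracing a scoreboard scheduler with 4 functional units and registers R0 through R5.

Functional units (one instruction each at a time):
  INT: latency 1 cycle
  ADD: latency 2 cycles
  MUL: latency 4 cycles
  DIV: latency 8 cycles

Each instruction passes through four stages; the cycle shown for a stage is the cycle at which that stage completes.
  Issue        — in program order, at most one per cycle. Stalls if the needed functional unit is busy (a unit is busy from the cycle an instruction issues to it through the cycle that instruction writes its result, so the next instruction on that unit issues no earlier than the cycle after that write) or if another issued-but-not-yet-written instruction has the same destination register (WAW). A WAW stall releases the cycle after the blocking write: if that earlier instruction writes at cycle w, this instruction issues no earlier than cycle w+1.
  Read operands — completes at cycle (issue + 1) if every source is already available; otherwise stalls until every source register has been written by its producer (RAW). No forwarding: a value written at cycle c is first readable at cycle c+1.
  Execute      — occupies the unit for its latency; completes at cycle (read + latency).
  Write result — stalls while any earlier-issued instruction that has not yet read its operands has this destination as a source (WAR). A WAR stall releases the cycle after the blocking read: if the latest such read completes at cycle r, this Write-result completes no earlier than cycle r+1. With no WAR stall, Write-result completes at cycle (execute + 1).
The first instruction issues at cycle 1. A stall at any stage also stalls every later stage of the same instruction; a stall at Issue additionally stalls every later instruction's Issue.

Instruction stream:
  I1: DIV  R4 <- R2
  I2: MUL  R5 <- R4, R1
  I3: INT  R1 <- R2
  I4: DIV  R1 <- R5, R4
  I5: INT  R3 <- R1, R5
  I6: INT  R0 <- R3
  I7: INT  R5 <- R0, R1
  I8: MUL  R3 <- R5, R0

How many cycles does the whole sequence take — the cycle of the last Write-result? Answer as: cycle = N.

cycle = 44

[1] issue I1 (DIV)
[2] I1 read-ops; issue I2 (MUL)
[3] issue I3 (INT)
[4] I3 read-ops
[5] I3 finished on INT
[10] I1 finished on DIV
[11] I1→R4
[12] I2 read-ops
[13] I3→R1
[14] issue I4 (DIV)
[15] issue I5 (INT)
[16] I2 finished on MUL
[17] I2→R5
[18] I4 read-ops
[26] I4 finished on DIV
[27] I4→R1
[28] I5 read-ops
[29] I5 finished on INT
[30] I5→R3
[31] issue I6 (INT)
[32] I6 read-ops
[33] I6 finished on INT
[34] I6→R0
[35] issue I7 (INT)
[36] I7 read-ops; issue I8 (MUL)
[37] I7 finished on INT
[38] I7→R5
[39] I8 read-ops
[43] I8 finished on MUL
[44] I8→R3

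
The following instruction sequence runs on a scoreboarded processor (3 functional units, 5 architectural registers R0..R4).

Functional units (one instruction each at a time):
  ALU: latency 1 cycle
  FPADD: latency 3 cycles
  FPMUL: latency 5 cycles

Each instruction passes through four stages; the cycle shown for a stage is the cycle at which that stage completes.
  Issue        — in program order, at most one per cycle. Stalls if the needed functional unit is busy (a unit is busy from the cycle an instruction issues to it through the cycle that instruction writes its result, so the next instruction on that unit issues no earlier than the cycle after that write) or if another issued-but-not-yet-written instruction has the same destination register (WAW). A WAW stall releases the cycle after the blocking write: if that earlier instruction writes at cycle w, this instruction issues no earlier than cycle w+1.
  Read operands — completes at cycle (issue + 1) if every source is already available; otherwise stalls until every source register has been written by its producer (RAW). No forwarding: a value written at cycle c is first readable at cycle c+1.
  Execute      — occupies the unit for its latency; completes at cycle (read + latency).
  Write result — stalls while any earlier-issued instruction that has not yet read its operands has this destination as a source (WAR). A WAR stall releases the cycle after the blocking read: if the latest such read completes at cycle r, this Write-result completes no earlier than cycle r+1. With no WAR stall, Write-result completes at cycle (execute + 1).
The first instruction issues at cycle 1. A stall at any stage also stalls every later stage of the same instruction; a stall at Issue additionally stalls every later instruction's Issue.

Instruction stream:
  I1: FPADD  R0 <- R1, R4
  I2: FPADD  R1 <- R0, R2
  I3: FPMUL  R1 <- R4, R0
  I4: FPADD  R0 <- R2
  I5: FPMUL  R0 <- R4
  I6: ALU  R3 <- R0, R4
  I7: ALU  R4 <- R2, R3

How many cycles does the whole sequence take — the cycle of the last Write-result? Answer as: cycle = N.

cycle = 35

I1 -> (1, 2, 5, 6)
I2 -> (7, 8, 11, 12)  // struct: FPADD busy until I1 writes@6
I3 -> (13, 14, 19, 20)  // WAW R1: wait I2 write@12
I4 -> (14, 15, 18, 19)
I5 -> (21, 22, 27, 28)  // struct: FPMUL busy until I3 writes@20
I6 -> (22, 29, 30, 31)  // RAW R0: wait I5 write@28
I7 -> (32, 33, 34, 35)  // struct: ALU busy until I6 writes@31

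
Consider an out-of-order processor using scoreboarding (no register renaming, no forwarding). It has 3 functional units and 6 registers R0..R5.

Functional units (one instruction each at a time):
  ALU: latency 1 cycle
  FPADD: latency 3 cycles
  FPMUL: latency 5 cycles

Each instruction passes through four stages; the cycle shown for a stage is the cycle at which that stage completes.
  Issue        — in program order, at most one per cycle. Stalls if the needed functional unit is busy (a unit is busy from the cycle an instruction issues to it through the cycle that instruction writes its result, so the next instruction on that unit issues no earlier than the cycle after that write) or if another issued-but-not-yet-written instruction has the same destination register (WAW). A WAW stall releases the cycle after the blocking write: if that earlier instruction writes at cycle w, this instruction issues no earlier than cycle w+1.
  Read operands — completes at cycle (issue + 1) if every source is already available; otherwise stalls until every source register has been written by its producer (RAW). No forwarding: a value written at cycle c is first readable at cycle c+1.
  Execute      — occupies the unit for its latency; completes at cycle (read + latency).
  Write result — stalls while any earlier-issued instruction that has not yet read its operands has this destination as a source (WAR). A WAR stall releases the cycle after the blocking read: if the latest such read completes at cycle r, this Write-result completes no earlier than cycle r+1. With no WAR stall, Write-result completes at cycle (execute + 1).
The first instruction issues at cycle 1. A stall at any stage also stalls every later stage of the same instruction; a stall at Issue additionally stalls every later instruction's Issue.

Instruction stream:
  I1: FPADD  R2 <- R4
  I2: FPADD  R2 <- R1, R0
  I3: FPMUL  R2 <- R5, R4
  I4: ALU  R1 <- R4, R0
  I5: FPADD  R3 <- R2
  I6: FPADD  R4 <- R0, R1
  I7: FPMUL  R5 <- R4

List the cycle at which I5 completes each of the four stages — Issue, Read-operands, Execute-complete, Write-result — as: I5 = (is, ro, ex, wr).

I1  is:1  ro:2  ex:5  wr:6
I2  is:7  ro:8  ex:11  wr:12  — struct: FPADD busy until I1 writes@6
I3  is:13  ro:14  ex:19  wr:20  — WAW R2: wait I2 write@12
I4  is:14  ro:15  ex:16  wr:17
I5  is:15  ro:21  ex:24  wr:25  — RAW R2: wait I3 write@20
I6  is:26  ro:27  ex:30  wr:31  — struct: FPADD busy until I5 writes@25
I7  is:27  ro:32  ex:37  wr:38  — RAW R4: wait I6 write@31

I5 = (15, 21, 24, 25)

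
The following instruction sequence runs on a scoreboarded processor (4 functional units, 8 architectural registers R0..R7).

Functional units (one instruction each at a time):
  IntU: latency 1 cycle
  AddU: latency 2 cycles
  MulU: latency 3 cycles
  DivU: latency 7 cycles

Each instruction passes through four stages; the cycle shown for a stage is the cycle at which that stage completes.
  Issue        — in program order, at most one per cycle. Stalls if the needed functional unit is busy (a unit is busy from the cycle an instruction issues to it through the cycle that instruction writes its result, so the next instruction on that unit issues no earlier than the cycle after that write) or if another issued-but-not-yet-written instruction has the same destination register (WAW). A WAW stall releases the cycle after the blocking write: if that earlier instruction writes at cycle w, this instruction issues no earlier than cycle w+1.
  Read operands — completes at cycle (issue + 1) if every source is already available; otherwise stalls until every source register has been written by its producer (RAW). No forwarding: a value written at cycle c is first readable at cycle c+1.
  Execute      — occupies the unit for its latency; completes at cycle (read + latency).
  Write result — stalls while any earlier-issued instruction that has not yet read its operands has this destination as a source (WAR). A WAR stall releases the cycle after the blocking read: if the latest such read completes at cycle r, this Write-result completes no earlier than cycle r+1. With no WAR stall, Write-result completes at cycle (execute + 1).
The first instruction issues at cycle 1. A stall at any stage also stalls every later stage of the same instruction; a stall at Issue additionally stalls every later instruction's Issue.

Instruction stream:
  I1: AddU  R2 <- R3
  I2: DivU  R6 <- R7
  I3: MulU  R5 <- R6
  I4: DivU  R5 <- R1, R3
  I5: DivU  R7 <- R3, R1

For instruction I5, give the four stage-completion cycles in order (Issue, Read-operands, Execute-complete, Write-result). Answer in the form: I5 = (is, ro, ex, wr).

cycle 1: I1→AddU
cycle 2: I1 RO; I2→DivU
cycle 3: I2 RO; I3→MulU
cycle 4: I1 EX
cycle 5: I1 WR R2
cycle 10: I2 EX
cycle 11: I2 WR R6
cycle 12: I3 RO
cycle 15: I3 EX
cycle 16: I3 WR R5
cycle 17: I4→DivU
cycle 18: I4 RO
cycle 25: I4 EX
cycle 26: I4 WR R5
cycle 27: I5→DivU
cycle 28: I5 RO
cycle 35: I5 EX
cycle 36: I5 WR R7

I5 = (27, 28, 35, 36)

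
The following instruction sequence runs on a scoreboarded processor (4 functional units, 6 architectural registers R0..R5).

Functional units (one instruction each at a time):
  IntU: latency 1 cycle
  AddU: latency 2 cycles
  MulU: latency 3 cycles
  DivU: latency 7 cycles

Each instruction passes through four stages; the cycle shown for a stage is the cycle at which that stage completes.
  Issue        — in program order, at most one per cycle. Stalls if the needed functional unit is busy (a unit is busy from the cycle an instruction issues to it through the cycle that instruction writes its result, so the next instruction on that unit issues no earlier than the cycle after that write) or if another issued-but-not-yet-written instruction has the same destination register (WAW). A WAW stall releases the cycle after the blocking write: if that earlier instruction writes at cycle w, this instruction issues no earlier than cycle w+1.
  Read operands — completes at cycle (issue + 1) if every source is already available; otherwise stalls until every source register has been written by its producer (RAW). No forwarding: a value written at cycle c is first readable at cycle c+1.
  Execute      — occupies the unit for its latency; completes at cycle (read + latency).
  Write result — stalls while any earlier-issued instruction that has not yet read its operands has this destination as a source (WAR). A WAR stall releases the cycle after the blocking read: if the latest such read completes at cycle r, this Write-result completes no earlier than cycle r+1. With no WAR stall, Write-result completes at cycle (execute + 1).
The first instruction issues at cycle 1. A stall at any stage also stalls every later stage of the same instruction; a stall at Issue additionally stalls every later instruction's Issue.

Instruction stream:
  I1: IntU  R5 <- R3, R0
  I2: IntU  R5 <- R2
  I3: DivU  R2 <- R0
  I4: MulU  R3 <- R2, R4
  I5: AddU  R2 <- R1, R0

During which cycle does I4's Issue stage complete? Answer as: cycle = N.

I1 -> (1, 2, 3, 4)
I2 -> (5, 6, 7, 8)  // struct: IntU busy until I1 writes@4
I3 -> (6, 7, 14, 15)
I4 -> (7, 16, 19, 20)  // RAW R2: wait I3 write@15
I5 -> (16, 17, 19, 20)  // WAW R2: wait I3 write@15

cycle = 7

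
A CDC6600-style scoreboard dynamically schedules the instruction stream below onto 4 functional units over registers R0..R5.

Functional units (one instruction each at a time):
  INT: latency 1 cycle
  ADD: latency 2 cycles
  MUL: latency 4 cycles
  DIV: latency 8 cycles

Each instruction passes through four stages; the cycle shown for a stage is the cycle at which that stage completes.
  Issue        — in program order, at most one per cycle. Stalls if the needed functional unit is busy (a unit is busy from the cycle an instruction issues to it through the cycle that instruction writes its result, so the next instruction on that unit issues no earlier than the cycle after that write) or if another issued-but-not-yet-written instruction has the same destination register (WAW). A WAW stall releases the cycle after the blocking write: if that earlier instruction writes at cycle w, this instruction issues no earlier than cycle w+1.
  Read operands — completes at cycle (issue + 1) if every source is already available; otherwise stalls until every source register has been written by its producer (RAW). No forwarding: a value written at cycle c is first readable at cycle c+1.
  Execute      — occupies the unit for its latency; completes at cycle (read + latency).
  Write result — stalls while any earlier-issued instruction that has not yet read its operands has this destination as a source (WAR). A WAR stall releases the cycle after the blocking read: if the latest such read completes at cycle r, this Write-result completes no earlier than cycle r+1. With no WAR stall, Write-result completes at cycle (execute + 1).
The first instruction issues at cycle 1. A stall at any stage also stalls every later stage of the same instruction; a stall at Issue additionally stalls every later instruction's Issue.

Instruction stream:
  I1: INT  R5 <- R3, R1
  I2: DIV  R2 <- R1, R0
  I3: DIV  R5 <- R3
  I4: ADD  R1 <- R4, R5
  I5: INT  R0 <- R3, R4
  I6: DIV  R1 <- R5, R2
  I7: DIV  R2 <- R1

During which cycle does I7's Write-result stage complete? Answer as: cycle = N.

cycle = 49

[1] I1→INT
[2] I1 RO · I2→DIV
[3] I1 EX · I2 RO
[4] I1 WR R5
[11] I2 EX
[12] I2 WR R2
[13] I3→DIV
[14] I3 RO · I4→ADD
[15] I5→INT
[16] I5 RO
[17] I5 EX
[18] I5 WR R0
[22] I3 EX
[23] I3 WR R5
[24] I4 RO
[26] I4 EX
[27] I4 WR R1
[28] I6→DIV
[29] I6 RO
[37] I6 EX
[38] I6 WR R1
[39] I7→DIV
[40] I7 RO
[48] I7 EX
[49] I7 WR R2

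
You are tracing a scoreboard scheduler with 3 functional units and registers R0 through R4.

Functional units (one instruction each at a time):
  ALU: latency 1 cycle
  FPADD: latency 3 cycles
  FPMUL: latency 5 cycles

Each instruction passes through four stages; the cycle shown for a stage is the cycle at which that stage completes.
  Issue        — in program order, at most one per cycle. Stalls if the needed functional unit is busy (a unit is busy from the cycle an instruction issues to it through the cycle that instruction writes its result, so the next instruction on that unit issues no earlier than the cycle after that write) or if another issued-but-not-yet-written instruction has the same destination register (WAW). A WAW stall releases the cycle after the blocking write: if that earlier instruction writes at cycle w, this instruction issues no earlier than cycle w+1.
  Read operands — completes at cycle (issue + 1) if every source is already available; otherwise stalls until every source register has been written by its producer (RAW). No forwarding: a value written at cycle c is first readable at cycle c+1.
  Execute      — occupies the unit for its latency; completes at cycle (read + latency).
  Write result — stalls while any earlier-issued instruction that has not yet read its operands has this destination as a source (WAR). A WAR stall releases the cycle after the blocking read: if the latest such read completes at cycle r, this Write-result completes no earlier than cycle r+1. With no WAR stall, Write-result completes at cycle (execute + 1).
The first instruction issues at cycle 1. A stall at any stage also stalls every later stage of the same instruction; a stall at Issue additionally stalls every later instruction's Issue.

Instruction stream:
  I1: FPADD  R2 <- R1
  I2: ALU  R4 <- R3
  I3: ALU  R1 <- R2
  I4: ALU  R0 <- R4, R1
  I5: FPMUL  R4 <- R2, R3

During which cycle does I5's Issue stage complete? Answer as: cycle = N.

cycle = 11

1) issue 1, read 2, done 5, write 6
2) issue 2, read 3, done 4, write 5
3) issue 6, read 7, done 8, write 9  <struct: ALU busy until I2 writes@5>
4) issue 10, read 11, done 12, write 13  <struct: ALU busy until I3 writes@9>
5) issue 11, read 12, done 17, write 18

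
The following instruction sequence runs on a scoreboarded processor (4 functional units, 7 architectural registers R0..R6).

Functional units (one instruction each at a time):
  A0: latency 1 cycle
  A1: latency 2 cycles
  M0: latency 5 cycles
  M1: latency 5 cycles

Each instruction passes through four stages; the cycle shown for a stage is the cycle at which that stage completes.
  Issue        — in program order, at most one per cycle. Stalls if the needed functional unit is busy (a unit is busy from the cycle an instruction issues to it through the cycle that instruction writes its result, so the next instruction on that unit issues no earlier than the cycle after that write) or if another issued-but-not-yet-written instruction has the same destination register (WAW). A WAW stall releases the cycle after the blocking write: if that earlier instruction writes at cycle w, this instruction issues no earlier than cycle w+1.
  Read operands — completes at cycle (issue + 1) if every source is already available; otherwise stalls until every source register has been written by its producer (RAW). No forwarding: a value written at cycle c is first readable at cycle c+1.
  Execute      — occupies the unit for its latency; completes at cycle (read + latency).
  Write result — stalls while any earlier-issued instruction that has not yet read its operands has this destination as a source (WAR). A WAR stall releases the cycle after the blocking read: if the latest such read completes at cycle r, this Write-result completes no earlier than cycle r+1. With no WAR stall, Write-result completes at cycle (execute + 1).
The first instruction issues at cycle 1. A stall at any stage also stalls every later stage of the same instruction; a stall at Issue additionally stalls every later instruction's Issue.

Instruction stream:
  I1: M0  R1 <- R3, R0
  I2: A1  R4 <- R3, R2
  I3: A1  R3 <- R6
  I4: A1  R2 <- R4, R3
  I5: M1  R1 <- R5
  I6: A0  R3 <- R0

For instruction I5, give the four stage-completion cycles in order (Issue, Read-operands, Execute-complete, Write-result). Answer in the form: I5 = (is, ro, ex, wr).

I5 = (13, 14, 19, 20)

t=1  issue I1 (M0)
t=2  I1 read-ops | issue I2 (A1)
t=3  I2 read-ops
t=5  I2 finished on A1
t=6  I2→R4
t=7  I1 finished on M0 | issue I3 (A1)
t=8  I1→R1 | I3 read-ops
t=10  I3 finished on A1
t=11  I3→R3
t=12  issue I4 (A1)
t=13  I4 read-ops | issue I5 (M1)
t=14  I5 read-ops | issue I6 (A0)
t=15  I4 finished on A1 | I6 read-ops
t=16  I4→R2 | I6 finished on A0
t=17  I6→R3
t=19  I5 finished on M1
t=20  I5→R1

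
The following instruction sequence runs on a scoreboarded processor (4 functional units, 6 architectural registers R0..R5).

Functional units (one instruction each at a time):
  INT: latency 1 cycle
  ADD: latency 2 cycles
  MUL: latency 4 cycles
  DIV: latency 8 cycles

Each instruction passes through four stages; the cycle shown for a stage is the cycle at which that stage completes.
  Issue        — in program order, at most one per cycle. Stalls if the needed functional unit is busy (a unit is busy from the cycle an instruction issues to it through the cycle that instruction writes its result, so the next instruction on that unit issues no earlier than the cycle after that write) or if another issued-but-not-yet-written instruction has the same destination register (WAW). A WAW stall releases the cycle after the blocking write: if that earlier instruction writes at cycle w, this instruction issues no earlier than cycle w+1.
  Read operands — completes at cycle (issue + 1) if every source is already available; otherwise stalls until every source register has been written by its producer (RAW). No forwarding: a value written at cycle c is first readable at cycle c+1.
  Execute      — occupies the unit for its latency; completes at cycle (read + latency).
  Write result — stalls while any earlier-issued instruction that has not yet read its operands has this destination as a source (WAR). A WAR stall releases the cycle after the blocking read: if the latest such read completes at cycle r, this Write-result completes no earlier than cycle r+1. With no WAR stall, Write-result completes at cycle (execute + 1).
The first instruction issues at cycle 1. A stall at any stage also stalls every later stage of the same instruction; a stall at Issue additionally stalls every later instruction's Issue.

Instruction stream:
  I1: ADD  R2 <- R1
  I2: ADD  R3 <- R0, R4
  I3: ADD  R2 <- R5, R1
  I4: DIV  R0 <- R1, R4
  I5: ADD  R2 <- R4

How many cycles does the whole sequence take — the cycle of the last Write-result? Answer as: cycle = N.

cycle = 22

cycle 1: issue I1 (ADD)
cycle 2: I1 read-ops
cycle 4: I1 finished on ADD
cycle 5: I1→R2
cycle 6: issue I2 (ADD)
cycle 7: I2 read-ops
cycle 9: I2 finished on ADD
cycle 10: I2→R3
cycle 11: issue I3 (ADD)
cycle 12: I3 read-ops · issue I4 (DIV)
cycle 13: I4 read-ops
cycle 14: I3 finished on ADD
cycle 15: I3→R2
cycle 16: issue I5 (ADD)
cycle 17: I5 read-ops
cycle 19: I5 finished on ADD
cycle 20: I5→R2
cycle 21: I4 finished on DIV
cycle 22: I4→R0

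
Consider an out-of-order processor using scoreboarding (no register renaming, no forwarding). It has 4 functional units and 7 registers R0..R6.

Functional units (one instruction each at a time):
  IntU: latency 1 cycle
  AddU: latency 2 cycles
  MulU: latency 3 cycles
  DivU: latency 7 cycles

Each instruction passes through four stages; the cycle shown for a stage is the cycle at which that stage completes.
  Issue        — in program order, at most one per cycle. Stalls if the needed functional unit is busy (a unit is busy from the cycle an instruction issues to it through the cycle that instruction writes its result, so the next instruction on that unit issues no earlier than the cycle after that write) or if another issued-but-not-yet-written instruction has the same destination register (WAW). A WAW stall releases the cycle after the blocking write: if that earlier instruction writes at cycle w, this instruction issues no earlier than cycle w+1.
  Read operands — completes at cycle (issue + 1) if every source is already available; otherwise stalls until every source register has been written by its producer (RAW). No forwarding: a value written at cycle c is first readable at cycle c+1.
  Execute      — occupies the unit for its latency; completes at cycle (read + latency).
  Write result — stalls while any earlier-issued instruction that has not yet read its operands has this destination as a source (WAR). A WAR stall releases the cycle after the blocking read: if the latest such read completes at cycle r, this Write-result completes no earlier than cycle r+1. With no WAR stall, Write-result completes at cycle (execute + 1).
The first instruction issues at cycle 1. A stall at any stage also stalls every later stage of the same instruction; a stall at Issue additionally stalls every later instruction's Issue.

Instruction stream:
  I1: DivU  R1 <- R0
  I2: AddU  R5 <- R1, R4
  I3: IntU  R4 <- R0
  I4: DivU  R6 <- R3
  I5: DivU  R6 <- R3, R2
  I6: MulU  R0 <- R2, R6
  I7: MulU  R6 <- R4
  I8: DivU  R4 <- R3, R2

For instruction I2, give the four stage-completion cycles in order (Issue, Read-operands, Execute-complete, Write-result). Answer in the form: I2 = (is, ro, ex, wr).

I2 = (2, 11, 13, 14)

t=1  I1 dispatched to DivU
t=2  I1 operands ready · I2 dispatched to AddU
t=3  I3 dispatched to IntU
t=4  I3 operands ready
t=5  I3 complete
t=9  I1 complete
t=10  R1←I1
t=11  I2 operands ready · I4 dispatched to DivU
t=12  R4←I3 · I4 operands ready
t=13  I2 complete
t=14  R5←I2
t=19  I4 complete
t=20  R6←I4
t=21  I5 dispatched to DivU
t=22  I5 operands ready · I6 dispatched to MulU
t=29  I5 complete
t=30  R6←I5
t=31  I6 operands ready
t=34  I6 complete
t=35  R0←I6
t=36  I7 dispatched to MulU
t=37  I7 operands ready · I8 dispatched to DivU
t=38  I8 operands ready
t=40  I7 complete
t=41  R6←I7
t=45  I8 complete
t=46  R4←I8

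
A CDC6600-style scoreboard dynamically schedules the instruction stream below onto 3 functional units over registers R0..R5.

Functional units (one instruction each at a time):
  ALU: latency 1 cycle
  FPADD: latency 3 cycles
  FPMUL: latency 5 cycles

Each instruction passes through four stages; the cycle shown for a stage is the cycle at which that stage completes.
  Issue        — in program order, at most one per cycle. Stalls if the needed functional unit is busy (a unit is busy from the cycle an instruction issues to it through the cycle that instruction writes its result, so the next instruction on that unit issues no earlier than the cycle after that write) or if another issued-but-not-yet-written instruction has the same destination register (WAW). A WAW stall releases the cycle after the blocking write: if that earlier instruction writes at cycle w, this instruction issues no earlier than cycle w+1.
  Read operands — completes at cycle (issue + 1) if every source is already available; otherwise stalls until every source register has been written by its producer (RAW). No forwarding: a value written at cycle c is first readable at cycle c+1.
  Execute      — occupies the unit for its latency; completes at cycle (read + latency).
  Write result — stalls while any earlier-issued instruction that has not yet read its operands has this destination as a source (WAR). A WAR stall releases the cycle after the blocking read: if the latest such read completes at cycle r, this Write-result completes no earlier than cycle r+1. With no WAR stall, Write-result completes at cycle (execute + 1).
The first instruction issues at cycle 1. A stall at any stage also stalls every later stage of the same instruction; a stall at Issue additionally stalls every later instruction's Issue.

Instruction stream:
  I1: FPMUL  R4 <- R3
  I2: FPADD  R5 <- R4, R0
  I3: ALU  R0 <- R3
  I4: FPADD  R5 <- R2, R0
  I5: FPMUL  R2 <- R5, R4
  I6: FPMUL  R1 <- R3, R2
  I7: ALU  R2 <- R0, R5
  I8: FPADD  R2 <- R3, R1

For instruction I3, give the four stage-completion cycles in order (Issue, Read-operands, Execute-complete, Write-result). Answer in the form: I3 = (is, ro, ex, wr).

I1 -> (1, 2, 7, 8)
I2 -> (2, 9, 12, 13)  // RAW R4: wait I1 write@8
I3 -> (3, 4, 5, 10)  // WAR R0: wait I2 read@9
I4 -> (14, 15, 18, 19)  // struct: FPADD busy until I2 writes@13
I5 -> (15, 20, 25, 26)  // RAW R5: wait I4 write@19
I6 -> (27, 28, 33, 34)  // struct: FPMUL busy until I5 writes@26
I7 -> (28, 29, 30, 31)
I8 -> (32, 35, 38, 39)  // WAW R2: wait I7 write@31, RAW R1: wait I6 write@34

I3 = (3, 4, 5, 10)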